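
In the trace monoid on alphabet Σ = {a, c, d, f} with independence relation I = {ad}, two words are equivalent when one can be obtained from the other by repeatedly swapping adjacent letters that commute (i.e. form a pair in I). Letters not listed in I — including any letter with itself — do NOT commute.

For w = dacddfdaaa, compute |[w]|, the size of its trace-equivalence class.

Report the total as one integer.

8

drop 0:d onto floor
drop 1:a onto floor
drop 2:c onto {0:d, 1:a}
drop 3:d onto {2:c}
drop 4:d onto {3:d}
drop 5:f onto {4:d}
drop 6:d onto {5:f}
drop 7:a onto {5:f}
drop 8:a onto {7:a}
drop 9:a onto {8:a}
ground layer = {0:d, 1:a}
drop-orders for the pieces not yet dropped (sum over which currently-grounded one goes next):
  1 to go: {6} 1  {9} 1
  2 to go: {6,9} 2  {8,9} 1
  3 to go: {6,8,9} 3  {7,8,9} 1
  4 to go: {6,7,8,9} 4
  5 to go: {5,6,7,8,9} 4
  6 to go: {4,5,6,7,8,9} 4
  7 to go: {3,4,5,6,7,8,9} 4
  8 to go: {2,3,4,5,6,7,8,9} 4
  if 0:d drops first: 4 orders
  if 1:a drops first: 4 orders
heap linearizations: 8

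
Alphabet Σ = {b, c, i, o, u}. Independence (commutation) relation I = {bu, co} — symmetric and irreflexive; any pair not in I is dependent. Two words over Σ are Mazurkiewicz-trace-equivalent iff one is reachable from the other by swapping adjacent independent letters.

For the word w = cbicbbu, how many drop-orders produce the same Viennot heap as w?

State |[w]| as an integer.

0(c) covers ∅
1(b) covers 0:c
2(i) covers 1:b
3(c) covers 2:i
4(b) covers 3:c
5(b) covers 4:b
6(u) covers 3:c
floor of heap: 0:c
completions by unplaced set U, small U first (add the entries for U minus each lowest piece of U):
  |U|=1: {5}:1  {6}:1
  |U|=2: {4,5}:1  {5,6}:2
  |U|=3: {4,5,6}:3
  |U|=4: {3,4,5,6}:3
  |U|=5: {2,3,4,5,6}:3
  start at 0(c): 3

3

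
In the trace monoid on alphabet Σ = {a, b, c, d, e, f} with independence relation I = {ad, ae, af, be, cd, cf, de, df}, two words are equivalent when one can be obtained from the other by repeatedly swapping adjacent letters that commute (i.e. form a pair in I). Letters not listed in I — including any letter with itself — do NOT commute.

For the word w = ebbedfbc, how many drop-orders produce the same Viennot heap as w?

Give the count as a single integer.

piece 0:e — minimal
piece 1:b — minimal
piece 2:b rests on {1:b}
piece 3:e rests on {0:e}
piece 4:d rests on {2:b}
piece 5:f rests on {2:b, 3:e}
piece 6:b rests on {4:d, 5:f}
piece 7:c rests on {6:b}
minimal pieces: {0:e, 1:b}
ways to finish when only these pieces remain (= sum over removing one remaining piece with nothing left below it):
  1 left: {7}→1
  2 left: {6,7}→1
  3 left: {4,6,7}→1  {5,6,7}→1
  4 left: {3,5,6,7}→1  {4,5,6,7}→2
  5 left: {0,3,5,6,7}→1  {2,4,5,6,7}→2  {3,4,5,6,7}→3
  6 left: {0,3,4,5,6,7}→4  {1,2,4,5,6,7}→2  {2,3,4,5,6,7}→5
  placing 0:e first → 7 extensions
  placing 1:b first → 9 extensions
total linear extensions = 16

16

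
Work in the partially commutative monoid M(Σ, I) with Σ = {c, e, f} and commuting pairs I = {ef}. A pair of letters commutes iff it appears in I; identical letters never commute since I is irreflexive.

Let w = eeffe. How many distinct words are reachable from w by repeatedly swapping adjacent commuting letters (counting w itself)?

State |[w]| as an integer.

#0=e has no predecessor
#1=e depends on [0:e]
#2=f has no predecessor
#3=f depends on [2:f]
#4=e depends on [1:e]
sources: [0:e, 2:f]
N(rest) = Σ N(rest − s) over sources s of rest; N(one piece) = 1:
  size 1 → [3]=1  [4]=1
  size 2 → [1,4]=1  [2,3]=1  [3,4]=2
  size 3 → [0,1,4]=1  [1,3,4]=3  [2,3,4]=3
  first=0(e) contributes 6
  first=2(f) contributes 4
|[w]| = 10

10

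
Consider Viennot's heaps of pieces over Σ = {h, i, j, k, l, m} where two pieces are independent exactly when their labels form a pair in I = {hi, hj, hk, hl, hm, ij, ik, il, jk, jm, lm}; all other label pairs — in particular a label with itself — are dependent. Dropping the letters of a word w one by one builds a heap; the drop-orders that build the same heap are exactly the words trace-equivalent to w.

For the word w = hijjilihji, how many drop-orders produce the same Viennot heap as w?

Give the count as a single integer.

3150

drop 0:h onto floor
drop 1:i onto floor
drop 2:j onto floor
drop 3:j onto {2:j}
drop 4:i onto {1:i}
drop 5:l onto {3:j}
drop 6:i onto {4:i}
drop 7:h onto {0:h}
drop 8:j onto {5:l}
drop 9:i onto {6:i}
ground layer = {0:h, 1:i, 2:j}
drop-orders for the pieces not yet dropped (sum over which currently-grounded one goes next):
  1 to go: {7} 1  {8} 1  {9} 1
  2 to go: {0,7} 1  {5,8} 1  {6,9} 1  {7,8} 2  {7,9} 2  {8,9} 2
  3 to go: {0,7,8} 3  {0,7,9} 3  {3,5,8} 1  {4,6,9} 1  {5,7,8} 3  {5,8,9} 3  {6,7,9} 3  {6,8,9} 3  {7,8,9} 6
  4 to go: {0,5,7,8} 6  {0,6,7,9} 6  {0,7,8,9} 12  {1,4,6,9} 1  {2,3,5,8} 1  {3,5,7,8} 4  {3,5,8,9} 4  {4,6,7,9} 4  {4,6,8,9} 4  {5,6,8,9} 6  {5,7,8,9} 12  {6,7,8,9} 12
  5 to go: {0,3,5,7,8} 10  {0,4,6,7,9} 10  {0,5,7,8,9} 30  {0,6,7,8,9} 30  {1,4,6,7,9} 5  {1,4,6,8,9} 5  {2,3,5,7,8} 5  {2,3,5,8,9} 5  {3,5,6,8,9} 10  {3,5,7,8,9} 20  {4,5,6,8,9} 10  {4,6,7,8,9} 20  {5,6,7,8,9} 30
  6 to go: {0,1,4,6,7,9} 15  {0,2,3,5,7,8} 15  {0,3,5,7,8,9} 60  {0,4,6,7,8,9} 60  {0,5,6,7,8,9} 90  {1,4,5,6,8,9} 15  {1,4,6,7,8,9} 30  {2,3,5,6,8,9} 15  {2,3,5,7,8,9} 30  {3,4,5,6,8,9} 20  {3,5,6,7,8,9} 60  {4,5,6,7,8,9} 60
  7 to go: {0,1,4,6,7,8,9} 105  {0,2,3,5,7,8,9} 105  {0,3,5,6,7,8,9} 210  {0,4,5,6,7,8,9} 210  {1,3,4,5,6,8,9} 35  {1,4,5,6,7,8,9} 105  {2,3,4,5,6,8,9} 35  {2,3,5,6,7,8,9} 105  {3,4,5,6,7,8,9} 140
  8 to go: {0,1,4,5,6,7,8,9} 420  {0,2,3,5,6,7,8,9} 420  {0,3,4,5,6,7,8,9} 560  {1,2,3,4,5,6,8,9} 70  {1,3,4,5,6,7,8,9} 280  {2,3,4,5,6,7,8,9} 280
  if 0:h drops first: 630 orders
  if 1:i drops first: 1260 orders
  if 2:j drops first: 1260 orders
heap linearizations: 3150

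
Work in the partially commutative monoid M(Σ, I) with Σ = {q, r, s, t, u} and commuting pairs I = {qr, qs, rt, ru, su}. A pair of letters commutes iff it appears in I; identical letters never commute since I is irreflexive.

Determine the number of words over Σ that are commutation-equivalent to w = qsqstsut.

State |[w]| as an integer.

12

0(q) covers ∅
1(s) covers ∅
2(q) covers 0:q
3(s) covers 1:s
4(t) covers 2:q, 3:s
5(s) covers 4:t
6(u) covers 4:t
7(t) covers 5:s, 6:u
floor of heap: 0:q, 1:s
completions by unplaced set U, small U first (add the entries for U minus each lowest piece of U):
  |U|=1: {7}:1
  |U|=2: {5,7}:1  {6,7}:1
  |U|=3: {5,6,7}:2
  |U|=4: {4,5,6,7}:2
  |U|=5: {2,4,5,6,7}:2  {3,4,5,6,7}:2
  |U|=6: {0,2,4,5,6,7}:2  {1,3,4,5,6,7}:2  {2,3,4,5,6,7}:4
  start at 0(q): 6
  start at 1(s): 6
sum over floor = 12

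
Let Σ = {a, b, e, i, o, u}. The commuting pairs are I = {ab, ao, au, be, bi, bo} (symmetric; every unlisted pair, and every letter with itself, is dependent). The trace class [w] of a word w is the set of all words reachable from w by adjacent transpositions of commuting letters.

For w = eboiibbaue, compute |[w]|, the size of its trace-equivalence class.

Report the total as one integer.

91

drop 0:e onto floor
drop 1:b onto floor
drop 2:o onto {0:e}
drop 3:i onto {2:o}
drop 4:i onto {3:i}
drop 5:b onto {1:b}
drop 6:b onto {5:b}
drop 7:a onto {4:i}
drop 8:u onto {4:i, 6:b}
drop 9:e onto {7:a, 8:u}
ground layer = {0:e, 1:b}
drop-orders for the pieces not yet dropped (sum over which currently-grounded one goes next):
  1 to go: {9} 1
  2 to go: {7,9} 1  {8,9} 1
  3 to go: {6,8,9} 1  {7,8,9} 2
  4 to go: {4,7,8,9} 2  {5,6,8,9} 1  {6,7,8,9} 3
  5 to go: {1,5,6,8,9} 1  {3,4,7,8,9} 2  {4,6,7,8,9} 5  {5,6,7,8,9} 4
  6 to go: {1,5,6,7,8,9} 5  {2,3,4,7,8,9} 2  {3,4,6,7,8,9} 7  {4,5,6,7,8,9} 9
  7 to go: {0,2,3,4,7,8,9} 2  {1,4,5,6,7,8,9} 14  {2,3,4,6,7,8,9} 9  {3,4,5,6,7,8,9} 16
  8 to go: {0,2,3,4,6,7,8,9} 11  {1,3,4,5,6,7,8,9} 30  {2,3,4,5,6,7,8,9} 25
  if 0:e drops first: 55 orders
  if 1:b drops first: 36 orders
heap linearizations: 91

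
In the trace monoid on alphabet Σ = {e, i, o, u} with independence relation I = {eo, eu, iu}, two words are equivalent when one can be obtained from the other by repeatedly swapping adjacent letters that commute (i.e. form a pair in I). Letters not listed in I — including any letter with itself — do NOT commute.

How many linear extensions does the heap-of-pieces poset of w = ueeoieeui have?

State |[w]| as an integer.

34

piece 0:u — minimal
piece 1:e — minimal
piece 2:e rests on {1:e}
piece 3:o rests on {0:u}
piece 4:i rests on {2:e, 3:o}
piece 5:e rests on {4:i}
piece 6:e rests on {5:e}
piece 7:u rests on {3:o}
piece 8:i rests on {6:e}
minimal pieces: {0:u, 1:e}
ways to finish when only these pieces remain (= sum over removing one remaining piece with nothing left below it):
  1 left: {7}→1  {8}→1
  2 left: {6,8}→1  {7,8}→2
  3 left: {5,6,8}→1  {6,7,8}→3
  4 left: {4,5,6,8}→1  {5,6,7,8}→4
  5 left: {2,4,5,6,8}→1  {4,5,6,7,8}→5
  6 left: {1,2,4,5,6,8}→1  {2,4,5,6,7,8}→6  {3,4,5,6,7,8}→5
  7 left: {0,3,4,5,6,7,8}→5  {1,2,4,5,6,7,8}→7  {2,3,4,5,6,7,8}→11
  placing 0:u first → 18 extensions
  placing 1:e first → 16 extensions
total linear extensions = 34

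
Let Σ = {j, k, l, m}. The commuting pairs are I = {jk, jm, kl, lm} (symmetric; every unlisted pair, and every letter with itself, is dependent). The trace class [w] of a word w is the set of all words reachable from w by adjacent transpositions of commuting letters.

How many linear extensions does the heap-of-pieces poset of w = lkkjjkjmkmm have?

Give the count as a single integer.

330

0(l) covers ∅
1(k) covers ∅
2(k) covers 1:k
3(j) covers 0:l
4(j) covers 3:j
5(k) covers 2:k
6(j) covers 4:j
7(m) covers 5:k
8(k) covers 7:m
9(m) covers 8:k
10(m) covers 9:m
floor of heap: 0:l, 1:k
completions by unplaced set U, small U first (add the entries for U minus each lowest piece of U):
  |U|=1: {6}:1  {10}:1
  |U|=2: {4,6}:1  {6,10}:2  {9,10}:1
  |U|=3: {3,4,6}:1  {4,6,10}:3  {6,9,10}:3  {8,9,10}:1
  |U|=4: {0,3,4,6}:1  {3,4,6,10}:4  {4,6,9,10}:6  {6,8,9,10}:4  {7,8,9,10}:1
  |U|=5: {0,3,4,6,10}:5  {3,4,6,9,10}:10  {4,6,8,9,10}:10  {5,7,8,9,10}:1  {6,7,8,9,10}:5
  |U|=6: {0,3,4,6,9,10}:15  {2,5,7,8,9,10}:1  {3,4,6,8,9,10}:20  {4,6,7,8,9,10}:15  {5,6,7,8,9,10}:6
  |U|=7: {0,3,4,6,8,9,10}:35  {1,2,5,7,8,9,10}:1  {2,5,6,7,8,9,10}:7  {3,4,6,7,8,9,10}:35  {4,5,6,7,8,9,10}:21
  |U|=8: {0,3,4,6,7,8,9,10}:70  {1,2,5,6,7,8,9,10}:8  {2,4,5,6,7,8,9,10}:28  {3,4,5,6,7,8,9,10}:56
  |U|=9: {0,3,4,5,6,7,8,9,10}:126  {1,2,4,5,6,7,8,9,10}:36  {2,3,4,5,6,7,8,9,10}:84
  start at 0(l): 120
  start at 1(k): 210
sum over floor = 330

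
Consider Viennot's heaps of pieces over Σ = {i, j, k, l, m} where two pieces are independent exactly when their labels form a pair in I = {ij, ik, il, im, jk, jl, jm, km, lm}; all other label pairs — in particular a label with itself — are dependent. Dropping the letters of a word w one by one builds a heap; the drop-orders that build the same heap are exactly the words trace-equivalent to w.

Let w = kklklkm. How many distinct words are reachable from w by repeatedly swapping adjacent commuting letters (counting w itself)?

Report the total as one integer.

7

0(k) covers ∅
1(k) covers 0:k
2(l) covers 1:k
3(k) covers 2:l
4(l) covers 3:k
5(k) covers 4:l
6(m) covers ∅
floor of heap: 0:k, 6:m
completions by unplaced set U, small U first (add the entries for U minus each lowest piece of U):
  |U|=1: {5}:1  {6}:1
  |U|=2: {4,5}:1  {5,6}:2
  |U|=3: {3,4,5}:1  {4,5,6}:3
  |U|=4: {2,3,4,5}:1  {3,4,5,6}:4
  |U|=5: {1,2,3,4,5}:1  {2,3,4,5,6}:5
  start at 0(k): 6
  start at 6(m): 1
sum over floor = 7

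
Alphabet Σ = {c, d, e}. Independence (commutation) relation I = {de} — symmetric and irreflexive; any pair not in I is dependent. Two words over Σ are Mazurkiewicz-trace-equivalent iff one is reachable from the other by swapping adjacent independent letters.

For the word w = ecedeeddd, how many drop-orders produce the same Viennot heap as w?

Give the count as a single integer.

0(e) covers ∅
1(c) covers 0:e
2(e) covers 1:c
3(d) covers 1:c
4(e) covers 2:e
5(e) covers 4:e
6(d) covers 3:d
7(d) covers 6:d
8(d) covers 7:d
floor of heap: 0:e
completions by unplaced set U, small U first (add the entries for U minus each lowest piece of U):
  |U|=1: {5}:1  {8}:1
  |U|=2: {4,5}:1  {5,8}:2  {7,8}:1
  |U|=3: {2,4,5}:1  {4,5,8}:3  {5,7,8}:3  {6,7,8}:1
  |U|=4: {2,4,5,8}:4  {3,6,7,8}:1  {4,5,7,8}:6  {5,6,7,8}:4
  |U|=5: {2,4,5,7,8}:10  {3,5,6,7,8}:5  {4,5,6,7,8}:10
  |U|=6: {2,4,5,6,7,8}:20  {3,4,5,6,7,8}:15
  |U|=7: {2,3,4,5,6,7,8}:35
  start at 0(e): 35

35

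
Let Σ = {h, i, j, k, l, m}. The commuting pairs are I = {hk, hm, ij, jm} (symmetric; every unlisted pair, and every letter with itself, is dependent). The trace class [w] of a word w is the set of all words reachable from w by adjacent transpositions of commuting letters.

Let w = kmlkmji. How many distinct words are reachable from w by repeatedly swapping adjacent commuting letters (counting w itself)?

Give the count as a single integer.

3

0(k) covers ∅
1(m) covers 0:k
2(l) covers 1:m
3(k) covers 2:l
4(m) covers 3:k
5(j) covers 3:k
6(i) covers 4:m
floor of heap: 0:k
completions by unplaced set U, small U first (add the entries for U minus each lowest piece of U):
  |U|=1: {5}:1  {6}:1
  |U|=2: {4,6}:1  {5,6}:2
  |U|=3: {4,5,6}:3
  |U|=4: {3,4,5,6}:3
  |U|=5: {2,3,4,5,6}:3
  start at 0(k): 3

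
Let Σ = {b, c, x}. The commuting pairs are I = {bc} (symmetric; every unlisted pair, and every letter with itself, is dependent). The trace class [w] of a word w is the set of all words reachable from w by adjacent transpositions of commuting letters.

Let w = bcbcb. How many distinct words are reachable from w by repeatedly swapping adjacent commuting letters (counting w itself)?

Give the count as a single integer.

10

#0=b has no predecessor
#1=c has no predecessor
#2=b depends on [0:b]
#3=c depends on [1:c]
#4=b depends on [2:b]
sources: [0:b, 1:c]
N(rest) = Σ N(rest − s) over sources s of rest; N(one piece) = 1:
  size 1 → [3]=1  [4]=1
  size 2 → [1,3]=1  [2,4]=1  [3,4]=2
  size 3 → [0,2,4]=1  [1,3,4]=3  [2,3,4]=3
  first=0(b) contributes 6
  first=1(c) contributes 4
|[w]| = 10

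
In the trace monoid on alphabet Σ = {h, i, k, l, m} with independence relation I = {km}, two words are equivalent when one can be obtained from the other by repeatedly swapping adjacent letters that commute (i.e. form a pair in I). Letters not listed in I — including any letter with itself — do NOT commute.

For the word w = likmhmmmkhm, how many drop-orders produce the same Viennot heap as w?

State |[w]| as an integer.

drop 0:l onto floor
drop 1:i onto {0:l}
drop 2:k onto {1:i}
drop 3:m onto {1:i}
drop 4:h onto {2:k, 3:m}
drop 5:m onto {4:h}
drop 6:m onto {5:m}
drop 7:m onto {6:m}
drop 8:k onto {4:h}
drop 9:h onto {7:m, 8:k}
drop 10:m onto {9:h}
ground layer = {0:l}
drop-orders for the pieces not yet dropped (sum over which currently-grounded one goes next):
  1 to go: {10} 1
  2 to go: {9,10} 1
  3 to go: {7,9,10} 1  {8,9,10} 1
  4 to go: {6,7,9,10} 1  {7,8,9,10} 2
  5 to go: {5,6,7,9,10} 1  {6,7,8,9,10} 3
  6 to go: {5,6,7,8,9,10} 4
  7 to go: {4,5,6,7,8,9,10} 4
  8 to go: {2,4,5,6,7,8,9,10} 4  {3,4,5,6,7,8,9,10} 4
  9 to go: {2,3,4,5,6,7,8,9,10} 8
  if 0:l drops first: 8 orders

8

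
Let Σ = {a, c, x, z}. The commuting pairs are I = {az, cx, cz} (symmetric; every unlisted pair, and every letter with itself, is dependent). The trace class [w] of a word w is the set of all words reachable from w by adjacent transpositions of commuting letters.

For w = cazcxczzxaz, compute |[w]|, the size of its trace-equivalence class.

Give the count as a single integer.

121

piece 0:c — minimal
piece 1:a rests on {0:c}
piece 2:z — minimal
piece 3:c rests on {1:a}
piece 4:x rests on {1:a, 2:z}
piece 5:c rests on {3:c}
piece 6:z rests on {4:x}
piece 7:z rests on {6:z}
piece 8:x rests on {7:z}
piece 9:a rests on {5:c, 8:x}
piece 10:z rests on {8:x}
minimal pieces: {0:c, 2:z}
ways to finish when only these pieces remain (= sum over removing one remaining piece with nothing left below it):
  1 left: {9}→1  {10}→1
  2 left: {5,9}→1  {9,10}→2
  3 left: {3,5,9}→1  {5,9,10}→3  {8,9,10}→2
  4 left: {3,5,9,10}→4  {5,8,9,10}→5  {7,8,9,10}→2
  5 left: {3,5,8,9,10}→9  {5,7,8,9,10}→7  {6,7,8,9,10}→2
  6 left: {3,5,7,8,9,10}→16  {4,6,7,8,9,10}→2  {5,6,7,8,9,10}→9
  7 left: {2,4,6,7,8,9,10}→2  {3,5,6,7,8,9,10}→25  {4,5,6,7,8,9,10}→11
  8 left: {2,4,5,6,7,8,9,10}→13  {3,4,5,6,7,8,9,10}→36
  9 left: {1,3,4,5,6,7,8,9,10}→36  {2,3,4,5,6,7,8,9,10}→49
  placing 0:c first → 85 extensions
  placing 2:z first → 36 extensions
total linear extensions = 121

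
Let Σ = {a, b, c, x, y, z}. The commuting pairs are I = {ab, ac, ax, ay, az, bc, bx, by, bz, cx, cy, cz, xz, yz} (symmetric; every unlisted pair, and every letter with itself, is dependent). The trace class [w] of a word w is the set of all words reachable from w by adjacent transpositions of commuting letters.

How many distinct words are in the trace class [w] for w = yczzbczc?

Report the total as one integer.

piece 0:y — minimal
piece 1:c — minimal
piece 2:z — minimal
piece 3:z rests on {2:z}
piece 4:b — minimal
piece 5:c rests on {1:c}
piece 6:z rests on {3:z}
piece 7:c rests on {5:c}
minimal pieces: {0:y, 1:c, 2:z, 4:b}
ways to finish when only these pieces remain (= sum over removing one remaining piece with nothing left below it):
  1 left: {0}→1  {4}→1  {6}→1  {7}→1
  2 left: {0,4}→2  {0,6}→2  {0,7}→2  {3,6}→1  {4,6}→2  {4,7}→2  {5,7}→1  {6,7}→2
  3 left: {0,3,6}→3  {0,4,6}→6  {0,4,7}→6  {0,5,7}→3  {0,6,7}→6  {1,5,7}→1  {2,3,6}→1  {3,4,6}→3  {3,6,7}→3  {4,5,7}→3  {4,6,7}→6  {5,6,7}→3
  4 left: {0,1,5,7}→4  {0,2,3,6}→4  {0,3,4,6}→12  {0,3,6,7}→12  {0,4,5,7}→12  {0,4,6,7}→24  {0,5,6,7}→12  {1,4,5,7}→4  {1,5,6,7}→4  {2,3,4,6}→4  {2,3,6,7}→4  {3,4,6,7}→12  {3,5,6,7}→6  {4,5,6,7}→12
  5 left: {0,1,4,5,7}→20  {0,1,5,6,7}→20  {0,2,3,4,6}→20  {0,2,3,6,7}→20  {0,3,4,6,7}→60  {0,3,5,6,7}→30  {0,4,5,6,7}→60  {1,3,5,6,7}→10  {1,4,5,6,7}→20  {2,3,4,6,7}→20  {2,3,5,6,7}→10  {3,4,5,6,7}→30
  6 left: {0,1,3,5,6,7}→60  {0,1,4,5,6,7}→120  {0,2,3,4,6,7}→120  {0,2,3,5,6,7}→60  {0,3,4,5,6,7}→180  {1,2,3,5,6,7}→20  {1,3,4,5,6,7}→60  {2,3,4,5,6,7}→60
  placing 0:y first → 140 extensions
  placing 1:c first → 420 extensions
  placing 2:z first → 420 extensions
  placing 4:b first → 140 extensions
total linear extensions = 1120

1120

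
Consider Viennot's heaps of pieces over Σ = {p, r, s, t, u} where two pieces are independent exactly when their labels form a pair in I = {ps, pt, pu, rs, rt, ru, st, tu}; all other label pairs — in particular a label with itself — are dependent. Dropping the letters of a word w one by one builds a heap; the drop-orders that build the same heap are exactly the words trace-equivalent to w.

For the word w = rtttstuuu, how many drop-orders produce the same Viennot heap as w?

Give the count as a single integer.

#0=r has no predecessor
#1=t has no predecessor
#2=t depends on [1:t]
#3=t depends on [2:t]
#4=s has no predecessor
#5=t depends on [3:t]
#6=u depends on [4:s]
#7=u depends on [6:u]
#8=u depends on [7:u]
sources: [0:r, 1:t, 4:s]
N(rest) = Σ N(rest − s) over sources s of rest; N(one piece) = 1:
  size 1 → [0]=1  [5]=1  [8]=1
  size 2 → [0,5]=2  [0,8]=2  [3,5]=1  [5,8]=2  [7,8]=1
  size 3 → [0,3,5]=3  [0,5,8]=6  [0,7,8]=3  [2,3,5]=1  [3,5,8]=3  [5,7,8]=3  [6,7,8]=1
  size 4 → [0,2,3,5]=4  [0,3,5,8]=12  [0,5,7,8]=12  [0,6,7,8]=4  [1,2,3,5]=1  [2,3,5,8]=4  [3,5,7,8]=6  [4,6,7,8]=1  [5,6,7,8]=4
  size 5 → [0,1,2,3,5]=5  [0,2,3,5,8]=20  [0,3,5,7,8]=30  [0,4,6,7,8]=5  [0,5,6,7,8]=20  [1,2,3,5,8]=5  [2,3,5,7,8]=10  [3,5,6,7,8]=10  [4,5,6,7,8]=5
  size 6 → [0,1,2,3,5,8]=30  [0,2,3,5,7,8]=60  [0,3,5,6,7,8]=60  [0,4,5,6,7,8]=30  [1,2,3,5,7,8]=15  [2,3,5,6,7,8]=20  [3,4,5,6,7,8]=15
  size 7 → [0,1,2,3,5,7,8]=105  [0,2,3,5,6,7,8]=140  [0,3,4,5,6,7,8]=105  [1,2,3,5,6,7,8]=35  [2,3,4,5,6,7,8]=35
  first=0(r) contributes 70
  first=1(t) contributes 280
  first=4(s) contributes 280
|[w]| = 630

630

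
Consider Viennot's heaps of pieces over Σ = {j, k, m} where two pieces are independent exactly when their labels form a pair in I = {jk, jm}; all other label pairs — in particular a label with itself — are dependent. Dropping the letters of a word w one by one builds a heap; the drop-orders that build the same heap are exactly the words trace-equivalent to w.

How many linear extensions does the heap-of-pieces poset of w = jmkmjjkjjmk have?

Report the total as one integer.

462

#0=j has no predecessor
#1=m has no predecessor
#2=k depends on [1:m]
#3=m depends on [2:k]
#4=j depends on [0:j]
#5=j depends on [4:j]
#6=k depends on [3:m]
#7=j depends on [5:j]
#8=j depends on [7:j]
#9=m depends on [6:k]
#10=k depends on [9:m]
sources: [0:j, 1:m]
N(rest) = Σ N(rest − s) over sources s of rest; N(one piece) = 1:
  size 1 → [8]=1  [10]=1
  size 2 → [7,8]=1  [8,10]=2  [9,10]=1
  size 3 → [5,7,8]=1  [6,9,10]=1  [7,8,10]=3  [8,9,10]=3
  size 4 → [3,6,9,10]=1  [4,5,7,8]=1  [5,7,8,10]=4  [6,8,9,10]=4  [7,8,9,10]=6
  size 5 → [0,4,5,7,8]=1  [2,3,6,9,10]=1  [3,6,8,9,10]=5  [4,5,7,8,10]=5  [5,7,8,9,10]=10  [6,7,8,9,10]=10
  size 6 → [0,4,5,7,8,10]=6  [1,2,3,6,9,10]=1  [2,3,6,8,9,10]=6  [3,6,7,8,9,10]=15  [4,5,7,8,9,10]=15  [5,6,7,8,9,10]=20
  size 7 → [0,4,5,7,8,9,10]=21  [1,2,3,6,8,9,10]=7  [2,3,6,7,8,9,10]=21  [3,5,6,7,8,9,10]=35  [4,5,6,7,8,9,10]=35
  size 8 → [0,4,5,6,7,8,9,10]=56  [1,2,3,6,7,8,9,10]=28  [2,3,5,6,7,8,9,10]=56  [3,4,5,6,7,8,9,10]=70
  size 9 → [0,3,4,5,6,7,8,9,10]=126  [1,2,3,5,6,7,8,9,10]=84  [2,3,4,5,6,7,8,9,10]=126
  first=0(j) contributes 210
  first=1(m) contributes 252
|[w]| = 462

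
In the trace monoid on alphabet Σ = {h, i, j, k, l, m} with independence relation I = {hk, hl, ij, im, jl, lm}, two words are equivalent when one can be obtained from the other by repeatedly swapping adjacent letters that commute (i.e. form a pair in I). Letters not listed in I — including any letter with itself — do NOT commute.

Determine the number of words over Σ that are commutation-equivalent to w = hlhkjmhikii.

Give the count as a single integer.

drop 0:h onto floor
drop 1:l onto floor
drop 2:h onto {0:h}
drop 3:k onto {1:l}
drop 4:j onto {2:h, 3:k}
drop 5:m onto {4:j}
drop 6:h onto {5:m}
drop 7:i onto {6:h}
drop 8:k onto {7:i}
drop 9:i onto {8:k}
drop 10:i onto {9:i}
ground layer = {0:h, 1:l}
drop-orders for the pieces not yet dropped (sum over which currently-grounded one goes next):
  1 to go: {10} 1
  2 to go: {9,10} 1
  3 to go: {8,9,10} 1
  4 to go: {7,8,9,10} 1
  5 to go: {6,7,8,9,10} 1
  6 to go: {5,6,7,8,9,10} 1
  7 to go: {4,5,6,7,8,9,10} 1
  8 to go: {2,4,5,6,7,8,9,10} 1  {3,4,5,6,7,8,9,10} 1
  9 to go: {0,2,4,5,6,7,8,9,10} 1  {1,3,4,5,6,7,8,9,10} 1  {2,3,4,5,6,7,8,9,10} 2
  if 0:h drops first: 3 orders
  if 1:l drops first: 3 orders
heap linearizations: 6

6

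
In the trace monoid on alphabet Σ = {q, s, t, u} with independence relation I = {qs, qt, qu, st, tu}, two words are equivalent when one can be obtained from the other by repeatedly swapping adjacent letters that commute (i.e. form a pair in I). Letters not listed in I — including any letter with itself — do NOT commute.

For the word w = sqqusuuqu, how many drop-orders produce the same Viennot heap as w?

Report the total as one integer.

84

drop 0:s onto floor
drop 1:q onto floor
drop 2:q onto {1:q}
drop 3:u onto {0:s}
drop 4:s onto {3:u}
drop 5:u onto {4:s}
drop 6:u onto {5:u}
drop 7:q onto {2:q}
drop 8:u onto {6:u}
ground layer = {0:s, 1:q}
drop-orders for the pieces not yet dropped (sum over which currently-grounded one goes next):
  1 to go: {7} 1  {8} 1
  2 to go: {2,7} 1  {6,8} 1  {7,8} 2
  3 to go: {1,2,7} 1  {2,7,8} 3  {5,6,8} 1  {6,7,8} 3
  4 to go: {1,2,7,8} 4  {2,6,7,8} 6  {4,5,6,8} 1  {5,6,7,8} 4
  5 to go: {1,2,6,7,8} 10  {2,5,6,7,8} 10  {3,4,5,6,8} 1  {4,5,6,7,8} 5
  6 to go: {0,3,4,5,6,8} 1  {1,2,5,6,7,8} 20  {2,4,5,6,7,8} 15  {3,4,5,6,7,8} 6
  7 to go: {0,3,4,5,6,7,8} 7  {1,2,4,5,6,7,8} 35  {2,3,4,5,6,7,8} 21
  if 0:s drops first: 56 orders
  if 1:q drops first: 28 orders
heap linearizations: 84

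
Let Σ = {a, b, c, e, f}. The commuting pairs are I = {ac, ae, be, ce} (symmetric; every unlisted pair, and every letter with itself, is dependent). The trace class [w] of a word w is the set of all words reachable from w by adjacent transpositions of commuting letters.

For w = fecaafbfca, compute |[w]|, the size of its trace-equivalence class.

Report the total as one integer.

#0=f has no predecessor
#1=e depends on [0:f]
#2=c depends on [0:f]
#3=a depends on [0:f]
#4=a depends on [3:a]
#5=f depends on [1:e, 2:c, 4:a]
#6=b depends on [5:f]
#7=f depends on [6:b]
#8=c depends on [7:f]
#9=a depends on [7:f]
sources: [0:f]
N(rest) = Σ N(rest − s) over sources s of rest; N(one piece) = 1:
  size 1 → [8]=1  [9]=1
  size 2 → [8,9]=2
  size 3 → [7,8,9]=2
  size 4 → [6,7,8,9]=2
  size 5 → [5,6,7,8,9]=2
  size 6 → [1,5,6,7,8,9]=2  [2,5,6,7,8,9]=2  [4,5,6,7,8,9]=2
  size 7 → [1,2,5,6,7,8,9]=4  [1,4,5,6,7,8,9]=4  [2,4,5,6,7,8,9]=4  [3,4,5,6,7,8,9]=2
  size 8 → [1,2,4,5,6,7,8,9]=12  [1,3,4,5,6,7,8,9]=6  [2,3,4,5,6,7,8,9]=6
  first=0(f) contributes 24

24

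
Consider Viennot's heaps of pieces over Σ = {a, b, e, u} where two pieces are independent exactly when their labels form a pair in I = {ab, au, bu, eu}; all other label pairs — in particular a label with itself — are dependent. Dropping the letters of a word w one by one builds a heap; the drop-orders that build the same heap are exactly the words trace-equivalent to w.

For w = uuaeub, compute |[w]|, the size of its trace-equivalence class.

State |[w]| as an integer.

20

#0=u has no predecessor
#1=u depends on [0:u]
#2=a has no predecessor
#3=e depends on [2:a]
#4=u depends on [1:u]
#5=b depends on [3:e]
sources: [0:u, 2:a]
N(rest) = Σ N(rest − s) over sources s of rest; N(one piece) = 1:
  size 1 → [4]=1  [5]=1
  size 2 → [1,4]=1  [3,5]=1  [4,5]=2
  size 3 → [0,1,4]=1  [1,4,5]=3  [2,3,5]=1  [3,4,5]=3
  size 4 → [0,1,4,5]=4  [1,3,4,5]=6  [2,3,4,5]=4
  first=0(u) contributes 10
  first=2(a) contributes 10
|[w]| = 20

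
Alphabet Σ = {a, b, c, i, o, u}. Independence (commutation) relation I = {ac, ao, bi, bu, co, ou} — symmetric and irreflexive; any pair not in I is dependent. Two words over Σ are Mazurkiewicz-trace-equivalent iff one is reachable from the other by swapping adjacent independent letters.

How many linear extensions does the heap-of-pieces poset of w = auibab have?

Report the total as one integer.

#0=a has no predecessor
#1=u depends on [0:a]
#2=i depends on [1:u]
#3=b depends on [0:a]
#4=a depends on [2:i, 3:b]
#5=b depends on [4:a]
sources: [0:a]
N(rest) = Σ N(rest − s) over sources s of rest; N(one piece) = 1:
  size 1 → [5]=1
  size 2 → [4,5]=1
  size 3 → [2,4,5]=1  [3,4,5]=1
  size 4 → [1,2,4,5]=1  [2,3,4,5]=2
  first=0(a) contributes 3

3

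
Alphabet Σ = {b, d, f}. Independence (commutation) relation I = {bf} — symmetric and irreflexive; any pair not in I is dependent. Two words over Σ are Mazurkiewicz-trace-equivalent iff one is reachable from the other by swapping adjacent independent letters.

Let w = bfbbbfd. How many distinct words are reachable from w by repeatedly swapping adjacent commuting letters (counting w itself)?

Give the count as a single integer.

15

0(b) covers ∅
1(f) covers ∅
2(b) covers 0:b
3(b) covers 2:b
4(b) covers 3:b
5(f) covers 1:f
6(d) covers 4:b, 5:f
floor of heap: 0:b, 1:f
completions by unplaced set U, small U first (add the entries for U minus each lowest piece of U):
  |U|=1: {6}:1
  |U|=2: {4,6}:1  {5,6}:1
  |U|=3: {1,5,6}:1  {3,4,6}:1  {4,5,6}:2
  |U|=4: {1,4,5,6}:3  {2,3,4,6}:1  {3,4,5,6}:3
  |U|=5: {0,2,3,4,6}:1  {1,3,4,5,6}:6  {2,3,4,5,6}:4
  start at 0(b): 10
  start at 1(f): 5
sum over floor = 15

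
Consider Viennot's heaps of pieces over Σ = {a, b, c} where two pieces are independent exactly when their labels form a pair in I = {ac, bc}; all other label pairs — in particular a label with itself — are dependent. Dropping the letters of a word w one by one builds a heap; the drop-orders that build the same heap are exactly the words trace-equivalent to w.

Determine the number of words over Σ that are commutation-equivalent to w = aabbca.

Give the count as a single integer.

6

piece 0:a — minimal
piece 1:a rests on {0:a}
piece 2:b rests on {1:a}
piece 3:b rests on {2:b}
piece 4:c — minimal
piece 5:a rests on {3:b}
minimal pieces: {0:a, 4:c}
ways to finish when only these pieces remain (= sum over removing one remaining piece with nothing left below it):
  1 left: {4}→1  {5}→1
  2 left: {3,5}→1  {4,5}→2
  3 left: {2,3,5}→1  {3,4,5}→3
  4 left: {1,2,3,5}→1  {2,3,4,5}→4
  placing 0:a first → 5 extensions
  placing 4:c first → 1 extensions
total linear extensions = 6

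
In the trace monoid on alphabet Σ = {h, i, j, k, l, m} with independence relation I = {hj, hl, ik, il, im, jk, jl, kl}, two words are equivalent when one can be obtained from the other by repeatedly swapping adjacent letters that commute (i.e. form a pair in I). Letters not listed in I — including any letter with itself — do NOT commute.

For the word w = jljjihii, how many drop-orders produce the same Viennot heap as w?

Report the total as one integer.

0(j) covers ∅
1(l) covers ∅
2(j) covers 0:j
3(j) covers 2:j
4(i) covers 3:j
5(h) covers 4:i
6(i) covers 5:h
7(i) covers 6:i
floor of heap: 0:j, 1:l
completions by unplaced set U, small U first (add the entries for U minus each lowest piece of U):
  |U|=1: {1}:1  {7}:1
  |U|=2: {1,7}:2  {6,7}:1
  |U|=3: {1,6,7}:3  {5,6,7}:1
  |U|=4: {1,5,6,7}:4  {4,5,6,7}:1
  |U|=5: {1,4,5,6,7}:5  {3,4,5,6,7}:1
  |U|=6: {1,3,4,5,6,7}:6  {2,3,4,5,6,7}:1
  start at 0(j): 7
  start at 1(l): 1
sum over floor = 8

8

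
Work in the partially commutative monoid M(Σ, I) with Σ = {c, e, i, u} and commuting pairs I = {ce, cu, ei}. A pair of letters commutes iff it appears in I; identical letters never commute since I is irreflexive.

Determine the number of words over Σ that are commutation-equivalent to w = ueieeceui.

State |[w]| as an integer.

20

0(u) covers ∅
1(e) covers 0:u
2(i) covers 0:u
3(e) covers 1:e
4(e) covers 3:e
5(c) covers 2:i
6(e) covers 4:e
7(u) covers 2:i, 6:e
8(i) covers 5:c, 7:u
floor of heap: 0:u
completions by unplaced set U, small U first (add the entries for U minus each lowest piece of U):
  |U|=1: {8}:1
  |U|=2: {5,8}:1  {7,8}:1
  |U|=3: {5,7,8}:2  {6,7,8}:1
  |U|=4: {2,5,7,8}:2  {4,6,7,8}:1  {5,6,7,8}:3
  |U|=5: {2,5,6,7,8}:5  {3,4,6,7,8}:1  {4,5,6,7,8}:4
  |U|=6: {1,3,4,6,7,8}:1  {2,4,5,6,7,8}:9  {3,4,5,6,7,8}:5
  |U|=7: {1,3,4,5,6,7,8}:6  {2,3,4,5,6,7,8}:14
  start at 0(u): 20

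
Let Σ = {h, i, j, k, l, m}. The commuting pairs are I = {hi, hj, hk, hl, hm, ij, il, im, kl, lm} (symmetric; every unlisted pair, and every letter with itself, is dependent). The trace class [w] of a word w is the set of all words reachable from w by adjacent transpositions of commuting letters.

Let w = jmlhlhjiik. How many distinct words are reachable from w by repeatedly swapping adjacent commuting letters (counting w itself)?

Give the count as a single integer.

#0=j has no predecessor
#1=m depends on [0:j]
#2=l depends on [0:j]
#3=h has no predecessor
#4=l depends on [2:l]
#5=h depends on [3:h]
#6=j depends on [1:m, 4:l]
#7=i has no predecessor
#8=i depends on [7:i]
#9=k depends on [6:j, 8:i]
sources: [0:j, 3:h, 7:i]
N(rest) = Σ N(rest − s) over sources s of rest; N(one piece) = 1:
  size 1 → [5]=1  [9]=1
  size 2 → [3,5]=1  [5,9]=2  [6,9]=1  [8,9]=1
  size 3 → [1,6,9]=1  [3,5,9]=3  [4,6,9]=1  [5,6,9]=3  [5,8,9]=3  [6,8,9]=2  [7,8,9]=1
  size 4 → [1,4,6,9]=2  [1,5,6,9]=4  [1,6,8,9]=3  [2,4,6,9]=1  [3,5,6,9]=6  [3,5,8,9]=6  [4,5,6,9]=4  [4,6,8,9]=3  [5,6,8,9]=8  [5,7,8,9]=4  [6,7,8,9]=3
  size 5 → [1,2,4,6,9]=3  [1,3,5,6,9]=10  [1,4,5,6,9]=10  [1,4,6,8,9]=8  [1,5,6,8,9]=15  [1,6,7,8,9]=6  [2,4,5,6,9]=5  [2,4,6,8,9]=4  [3,4,5,6,9]=10  [3,5,6,8,9]=20  [3,5,7,8,9]=10  [4,5,6,8,9]=15  [4,6,7,8,9]=6  [5,6,7,8,9]=15
  size 6 → [0,1,2,4,6,9]=3  [1,2,4,5,6,9]=18  [1,2,4,6,8,9]=15  [1,3,4,5,6,9]=30  [1,3,5,6,8,9]=45  [1,4,5,6,8,9]=48  [1,4,6,7,8,9]=20  [1,5,6,7,8,9]=36  [2,3,4,5,6,9]=15  [2,4,5,6,8,9]=24  [2,4,6,7,8,9]=10  [3,4,5,6,8,9]=45  [3,5,6,7,8,9]=45  [4,5,6,7,8,9]=36
  size 7 → [0,1,2,4,5,6,9]=21  [0,1,2,4,6,8,9]=18  [1,2,3,4,5,6,9]=63  [1,2,4,5,6,8,9]=105  [1,2,4,6,7,8,9]=45  [1,3,4,5,6,8,9]=168  [1,3,5,6,7,8,9]=126  [1,4,5,6,7,8,9]=140  [2,3,4,5,6,8,9]=84  [2,4,5,6,7,8,9]=70  [3,4,5,6,7,8,9]=126
  size 8 → [0,1,2,3,4,5,6,9]=84  [0,1,2,4,5,6,8,9]=144  [0,1,2,4,6,7,8,9]=63  [1,2,3,4,5,6,8,9]=420  [1,2,4,5,6,7,8,9]=360  [1,3,4,5,6,7,8,9]=560  [2,3,4,5,6,7,8,9]=280
  first=0(j) contributes 1620
  first=3(h) contributes 567
  first=7(i) contributes 648
|[w]| = 2835

2835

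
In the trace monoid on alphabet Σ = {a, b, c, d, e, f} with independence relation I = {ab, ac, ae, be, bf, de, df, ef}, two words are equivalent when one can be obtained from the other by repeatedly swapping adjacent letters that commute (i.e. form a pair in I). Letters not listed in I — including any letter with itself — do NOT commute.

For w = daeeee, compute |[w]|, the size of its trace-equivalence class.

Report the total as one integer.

piece 0:d — minimal
piece 1:a rests on {0:d}
piece 2:e — minimal
piece 3:e rests on {2:e}
piece 4:e rests on {3:e}
piece 5:e rests on {4:e}
minimal pieces: {0:d, 2:e}
ways to finish when only these pieces remain (= sum over removing one remaining piece with nothing left below it):
  1 left: {1}→1  {5}→1
  2 left: {0,1}→1  {1,5}→2  {4,5}→1
  3 left: {0,1,5}→3  {1,4,5}→3  {3,4,5}→1
  4 left: {0,1,4,5}→6  {1,3,4,5}→4  {2,3,4,5}→1
  placing 0:d first → 5 extensions
  placing 2:e first → 10 extensions
total linear extensions = 15

15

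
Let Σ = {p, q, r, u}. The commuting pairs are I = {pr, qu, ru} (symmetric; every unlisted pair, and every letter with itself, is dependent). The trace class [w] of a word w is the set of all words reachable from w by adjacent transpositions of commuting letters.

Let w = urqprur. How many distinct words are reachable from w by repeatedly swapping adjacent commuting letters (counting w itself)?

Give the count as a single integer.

22

#0=u has no predecessor
#1=r has no predecessor
#2=q depends on [1:r]
#3=p depends on [0:u, 2:q]
#4=r depends on [2:q]
#5=u depends on [3:p]
#6=r depends on [4:r]
sources: [0:u, 1:r]
N(rest) = Σ N(rest − s) over sources s of rest; N(one piece) = 1:
  size 1 → [5]=1  [6]=1
  size 2 → [3,5]=1  [4,6]=1  [5,6]=2
  size 3 → [0,3,5]=1  [3,5,6]=3  [4,5,6]=3
  size 4 → [0,3,5,6]=4  [3,4,5,6]=6
  size 5 → [0,3,4,5,6]=10  [2,3,4,5,6]=6
  first=0(u) contributes 6
  first=1(r) contributes 16
|[w]| = 22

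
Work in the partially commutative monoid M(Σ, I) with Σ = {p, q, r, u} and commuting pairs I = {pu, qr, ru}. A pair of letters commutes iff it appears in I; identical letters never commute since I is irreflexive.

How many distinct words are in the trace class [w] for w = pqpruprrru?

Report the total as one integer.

0(p) covers ∅
1(q) covers 0:p
2(p) covers 1:q
3(r) covers 2:p
4(u) covers 1:q
5(p) covers 3:r
6(r) covers 5:p
7(r) covers 6:r
8(r) covers 7:r
9(u) covers 4:u
floor of heap: 0:p
completions by unplaced set U, small U first (add the entries for U minus each lowest piece of U):
  |U|=1: {8}:1  {9}:1
  |U|=2: {4,9}:1  {7,8}:1  {8,9}:2
  |U|=3: {4,8,9}:3  {6,7,8}:1  {7,8,9}:3
  |U|=4: {4,7,8,9}:6  {5,6,7,8}:1  {6,7,8,9}:4
  |U|=5: {3,5,6,7,8}:1  {4,6,7,8,9}:10  {5,6,7,8,9}:5
  |U|=6: {2,3,5,6,7,8}:1  {3,5,6,7,8,9}:6  {4,5,6,7,8,9}:15
  |U|=7: {2,3,5,6,7,8,9}:7  {3,4,5,6,7,8,9}:21
  |U|=8: {2,3,4,5,6,7,8,9}:28
  start at 0(p): 28

28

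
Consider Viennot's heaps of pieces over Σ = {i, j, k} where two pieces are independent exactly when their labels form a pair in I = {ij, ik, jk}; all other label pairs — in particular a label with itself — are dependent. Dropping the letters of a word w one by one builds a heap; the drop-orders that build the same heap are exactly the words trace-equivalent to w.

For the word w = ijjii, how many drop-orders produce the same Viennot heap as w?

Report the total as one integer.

0(i) covers ∅
1(j) covers ∅
2(j) covers 1:j
3(i) covers 0:i
4(i) covers 3:i
floor of heap: 0:i, 1:j
completions by unplaced set U, small U first (add the entries for U minus each lowest piece of U):
  |U|=1: {2}:1  {4}:1
  |U|=2: {1,2}:1  {2,4}:2  {3,4}:1
  |U|=3: {0,3,4}:1  {1,2,4}:3  {2,3,4}:3
  start at 0(i): 6
  start at 1(j): 4
sum over floor = 10

10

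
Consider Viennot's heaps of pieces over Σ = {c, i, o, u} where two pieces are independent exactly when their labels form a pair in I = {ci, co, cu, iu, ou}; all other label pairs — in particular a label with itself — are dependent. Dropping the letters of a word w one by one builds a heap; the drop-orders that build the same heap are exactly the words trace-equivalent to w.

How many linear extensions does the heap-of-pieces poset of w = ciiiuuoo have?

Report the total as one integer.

168

0(c) covers ∅
1(i) covers ∅
2(i) covers 1:i
3(i) covers 2:i
4(u) covers ∅
5(u) covers 4:u
6(o) covers 3:i
7(o) covers 6:o
floor of heap: 0:c, 1:i, 4:u
completions by unplaced set U, small U first (add the entries for U minus each lowest piece of U):
  |U|=1: {0}:1  {5}:1  {7}:1
  |U|=2: {0,5}:2  {0,7}:2  {4,5}:1  {5,7}:2  {6,7}:1
  |U|=3: {0,4,5}:3  {0,5,7}:6  {0,6,7}:3  {3,6,7}:1  {4,5,7}:3  {5,6,7}:3
  |U|=4: {0,3,6,7}:4  {0,4,5,7}:12  {0,5,6,7}:12  {2,3,6,7}:1  {3,5,6,7}:4  {4,5,6,7}:6
  |U|=5: {0,2,3,6,7}:5  {0,3,5,6,7}:20  {0,4,5,6,7}:30  {1,2,3,6,7}:1  {2,3,5,6,7}:5  {3,4,5,6,7}:10
  |U|=6: {0,1,2,3,6,7}:6  {0,2,3,5,6,7}:30  {0,3,4,5,6,7}:60  {1,2,3,5,6,7}:6  {2,3,4,5,6,7}:15
  start at 0(c): 21
  start at 1(i): 105
  start at 4(u): 42
sum over floor = 168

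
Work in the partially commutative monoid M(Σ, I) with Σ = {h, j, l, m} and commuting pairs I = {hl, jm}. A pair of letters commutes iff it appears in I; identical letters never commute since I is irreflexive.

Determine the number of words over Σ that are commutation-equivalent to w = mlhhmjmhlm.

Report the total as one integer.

0(m) covers ∅
1(l) covers 0:m
2(h) covers 0:m
3(h) covers 2:h
4(m) covers 1:l, 3:h
5(j) covers 1:l, 3:h
6(m) covers 4:m
7(h) covers 5:j, 6:m
8(l) covers 5:j, 6:m
9(m) covers 7:h, 8:l
floor of heap: 0:m
completions by unplaced set U, small U first (add the entries for U minus each lowest piece of U):
  |U|=1: {9}:1
  |U|=2: {7,9}:1  {8,9}:1
  |U|=3: {7,8,9}:2
  |U|=4: {5,7,8,9}:2  {6,7,8,9}:2
  |U|=5: {4,6,7,8,9}:2  {5,6,7,8,9}:4
  |U|=6: {4,5,6,7,8,9}:6
  |U|=7: {1,4,5,6,7,8,9}:6  {3,4,5,6,7,8,9}:6
  |U|=8: {1,3,4,5,6,7,8,9}:12  {2,3,4,5,6,7,8,9}:6
  start at 0(m): 18

18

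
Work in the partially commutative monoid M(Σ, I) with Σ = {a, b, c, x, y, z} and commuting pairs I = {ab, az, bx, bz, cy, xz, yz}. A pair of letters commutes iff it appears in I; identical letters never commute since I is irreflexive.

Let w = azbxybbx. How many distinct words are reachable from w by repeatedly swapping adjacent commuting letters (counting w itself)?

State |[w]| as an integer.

drop 0:a onto floor
drop 1:z onto floor
drop 2:b onto floor
drop 3:x onto {0:a}
drop 4:y onto {2:b, 3:x}
drop 5:b onto {4:y}
drop 6:b onto {5:b}
drop 7:x onto {4:y}
ground layer = {0:a, 1:z, 2:b}
drop-orders for the pieces not yet dropped (sum over which currently-grounded one goes next):
  1 to go: {1} 1  {6} 1  {7} 1
  2 to go: {1,6} 2  {1,7} 2  {5,6} 1  {6,7} 2
  3 to go: {1,5,6} 3  {1,6,7} 6  {5,6,7} 3
  4 to go: {1,5,6,7} 12  {4,5,6,7} 3
  5 to go: {1,4,5,6,7} 15  {2,4,5,6,7} 3  {3,4,5,6,7} 3
  6 to go: {0,3,4,5,6,7} 3  {1,2,4,5,6,7} 18  {1,3,4,5,6,7} 18  {2,3,4,5,6,7} 6
  if 0:a drops first: 42 orders
  if 1:z drops first: 9 orders
  if 2:b drops first: 21 orders
heap linearizations: 72

72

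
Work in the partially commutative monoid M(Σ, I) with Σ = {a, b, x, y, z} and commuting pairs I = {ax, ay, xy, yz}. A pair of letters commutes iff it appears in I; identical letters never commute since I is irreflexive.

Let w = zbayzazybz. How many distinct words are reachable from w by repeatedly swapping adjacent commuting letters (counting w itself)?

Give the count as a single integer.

0(z) covers ∅
1(b) covers 0:z
2(a) covers 1:b
3(y) covers 1:b
4(z) covers 2:a
5(a) covers 4:z
6(z) covers 5:a
7(y) covers 3:y
8(b) covers 6:z, 7:y
9(z) covers 8:b
floor of heap: 0:z
completions by unplaced set U, small U first (add the entries for U minus each lowest piece of U):
  |U|=1: {9}:1
  |U|=2: {8,9}:1
  |U|=3: {6,8,9}:1  {7,8,9}:1
  |U|=4: {3,7,8,9}:1  {5,6,8,9}:1  {6,7,8,9}:2
  |U|=5: {3,6,7,8,9}:3  {4,5,6,8,9}:1  {5,6,7,8,9}:3
  |U|=6: {2,4,5,6,8,9}:1  {3,5,6,7,8,9}:6  {4,5,6,7,8,9}:4
  |U|=7: {2,4,5,6,7,8,9}:5  {3,4,5,6,7,8,9}:10
  |U|=8: {2,3,4,5,6,7,8,9}:15
  start at 0(z): 15

15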